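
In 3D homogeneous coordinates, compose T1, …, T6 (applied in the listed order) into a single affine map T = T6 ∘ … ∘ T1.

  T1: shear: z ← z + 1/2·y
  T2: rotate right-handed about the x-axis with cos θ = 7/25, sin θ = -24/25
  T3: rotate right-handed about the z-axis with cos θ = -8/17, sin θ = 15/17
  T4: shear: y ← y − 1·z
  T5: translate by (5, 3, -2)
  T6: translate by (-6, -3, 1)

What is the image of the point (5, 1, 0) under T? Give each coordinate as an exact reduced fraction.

T1 shear: z ← z + 1/2·y: (5, 1, 0) → (5, 1, 1/2)
T2 rotate right-handed about the x-axis with cos θ = 7/25, sin θ = -24/25: (5, 1, 1/2) → (5, 19/25, -41/50)
T3 rotate right-handed about the z-axis with cos θ = -8/17, sin θ = 15/17: (5, 19/25, -41/50) → (-257/85, 1723/425, -41/50)
T4 shear: y ← y − 1·z: (-257/85, 1723/425, -41/50) → (-257/85, 4143/850, -41/50)
T5 translate by (5, 3, -2): (-257/85, 4143/850, -41/50) → (168/85, 6693/850, -141/50)
T6 translate by (-6, -3, 1): (168/85, 6693/850, -141/50) → (-342/85, 4143/850, -91/50)

T(p) = (-342/85, 4143/850, -91/50)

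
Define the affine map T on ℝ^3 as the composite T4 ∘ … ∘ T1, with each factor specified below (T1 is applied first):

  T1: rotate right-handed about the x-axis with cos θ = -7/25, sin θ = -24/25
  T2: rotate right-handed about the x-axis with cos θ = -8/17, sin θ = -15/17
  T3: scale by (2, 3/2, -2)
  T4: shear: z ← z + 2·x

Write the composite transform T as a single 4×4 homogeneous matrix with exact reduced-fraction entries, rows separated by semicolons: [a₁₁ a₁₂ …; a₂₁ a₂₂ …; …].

T1 = [1 0 0 0; 0 -7/25 24/25 0; 0 -24/25 -7/25 0; 0 0 0 1]
T2·T1 = [1 0 0 0; 0 -304/425 -297/425 0; 0 297/425 -304/425 0; 0 0 0 1]
T3·…·T1 = [2 0 0 0; 0 -456/425 -891/850 0; 0 -594/425 608/425 0; 0 0 0 1]
T4·…·T1 = [2 0 0 0; 0 -456/425 -891/850 0; 4 -594/425 608/425 0; 0 0 0 1]

T = [2 0 0 0; 0 -456/425 -891/850 0; 4 -594/425 608/425 0; 0 0 0 1]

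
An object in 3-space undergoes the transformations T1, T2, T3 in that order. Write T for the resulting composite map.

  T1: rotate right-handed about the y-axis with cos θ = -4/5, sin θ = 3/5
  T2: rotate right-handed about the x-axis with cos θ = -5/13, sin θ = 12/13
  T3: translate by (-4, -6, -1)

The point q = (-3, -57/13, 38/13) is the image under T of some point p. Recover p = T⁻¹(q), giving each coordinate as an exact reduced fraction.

T1 = [-4/5 0 3/5 0; 0 1 0 0; -3/5 0 -4/5 0; 0 0 0 1]
T2·T1 = [-4/5 0 3/5 0; 36/65 -5/13 48/65 0; 3/13 12/13 4/13 0; 0 0 0 1]
T3·…·T1 = [-4/5 0 3/5 -4; 36/65 -5/13 48/65 -6; 3/13 12/13 4/13 -1; 0 0 0 1]
det M = 1; M⁻¹ = [-4/5 36/65 3/13 23/65; 0 -5/13 12/13 -18/13; 3/5 48/65 4/13 464/65; 0 0 0 1]
M⁻¹ · (-3, -57/13, 38/13)ᵀ = (1, 3, 3)ᵀ

p = (1, 3, 3)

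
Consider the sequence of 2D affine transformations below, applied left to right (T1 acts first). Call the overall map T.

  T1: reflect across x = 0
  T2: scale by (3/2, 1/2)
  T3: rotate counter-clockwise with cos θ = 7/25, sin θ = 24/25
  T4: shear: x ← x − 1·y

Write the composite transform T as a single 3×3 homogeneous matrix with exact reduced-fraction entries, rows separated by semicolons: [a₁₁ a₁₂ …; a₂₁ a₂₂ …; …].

T1 = [-1 0 0; 0 1 0; 0 0 1]
T2·T1 = [-3/2 0 0; 0 1/2 0; 0 0 1]
T3·…·T1 = [-21/50 -12/25 0; -36/25 7/50 0; 0 0 1]
T4·…·T1 = [51/50 -31/50 0; -36/25 7/50 0; 0 0 1]

T = [51/50 -31/50 0; -36/25 7/50 0; 0 0 1]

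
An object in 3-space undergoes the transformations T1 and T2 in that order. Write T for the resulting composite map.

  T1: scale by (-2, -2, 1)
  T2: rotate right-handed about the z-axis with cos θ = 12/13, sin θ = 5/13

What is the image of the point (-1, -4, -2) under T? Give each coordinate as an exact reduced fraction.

T1 scale by (-2, -2, 1): (-1, -4, -2) → (2, 8, -2)
T2 rotate right-handed about the z-axis with cos θ = 12/13, sin θ = 5/13: (2, 8, -2) → (-16/13, 106/13, -2)

T(p) = (-16/13, 106/13, -2)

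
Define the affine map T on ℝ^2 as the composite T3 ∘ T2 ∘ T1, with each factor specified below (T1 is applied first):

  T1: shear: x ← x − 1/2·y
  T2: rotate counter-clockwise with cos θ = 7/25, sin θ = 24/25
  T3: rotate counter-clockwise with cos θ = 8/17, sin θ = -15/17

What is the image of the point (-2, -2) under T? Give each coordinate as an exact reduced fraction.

T(p) = (-242/425, -919/425)

T1 shear: x ← x − 1/2·y: (-2, -2) → (-1, -2)
T2 rotate counter-clockwise with cos θ = 7/25, sin θ = 24/25: (-1, -2) → (41/25, -38/25)
T3 rotate counter-clockwise with cos θ = 8/17, sin θ = -15/17: (41/25, -38/25) → (-242/425, -919/425)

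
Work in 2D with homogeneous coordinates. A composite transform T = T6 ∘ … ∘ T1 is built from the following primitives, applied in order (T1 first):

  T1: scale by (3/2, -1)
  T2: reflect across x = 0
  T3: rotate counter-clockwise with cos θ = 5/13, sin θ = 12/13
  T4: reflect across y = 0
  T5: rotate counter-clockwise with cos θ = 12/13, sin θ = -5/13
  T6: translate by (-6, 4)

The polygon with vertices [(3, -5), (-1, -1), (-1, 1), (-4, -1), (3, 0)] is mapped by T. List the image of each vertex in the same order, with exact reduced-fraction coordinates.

T1 scale by (3/2, -1): (3, -5) → (9/2, 5); (-1, -1) → (-3/2, 1); (-1, 1) → (-3/2, -1); (-4, -1) → (-6, 1); (3, 0) → (9/2, 0)
T2 reflect across x = 0: (9/2, 5) → (-9/2, 5); (-3/2, 1) → (3/2, 1); (-3/2, -1) → (3/2, -1); (-6, 1) → (6, 1); (9/2, 0) → (-9/2, 0)
T3 rotate counter-clockwise with cos θ = 5/13, sin θ = 12/13: (-9/2, 5) → (-165/26, -29/13); (3/2, 1) → (-9/26, 23/13); (3/2, -1) → (3/2, 1); (6, 1) → (18/13, 77/13); (-9/2, 0) → (-45/26, -54/13)
T4 reflect across y = 0: (-165/26, -29/13) → (-165/26, 29/13); (-9/26, 23/13) → (-9/26, -23/13); (3/2, 1) → (3/2, -1); (18/13, 77/13) → (18/13, -77/13); (-45/26, -54/13) → (-45/26, 54/13)
T5 rotate counter-clockwise with cos θ = 12/13, sin θ = -5/13: (-165/26, 29/13) → (-5, 9/2); (-9/26, -23/13) → (-1, -3/2); (3/2, -1) → (1, -3/2); (18/13, -77/13) → (-1, -6); (-45/26, 54/13) → (0, 9/2)
T6 translate by (-6, 4): (-5, 9/2) → (-11, 17/2); (-1, -3/2) → (-7, 5/2); (1, -3/2) → (-5, 5/2); (-1, -6) → (-7, -2); (0, 9/2) → (-6, 17/2)

image vertices: (-11, 17/2), (-7, 5/2), (-5, 5/2), (-7, -2), (-6, 17/2)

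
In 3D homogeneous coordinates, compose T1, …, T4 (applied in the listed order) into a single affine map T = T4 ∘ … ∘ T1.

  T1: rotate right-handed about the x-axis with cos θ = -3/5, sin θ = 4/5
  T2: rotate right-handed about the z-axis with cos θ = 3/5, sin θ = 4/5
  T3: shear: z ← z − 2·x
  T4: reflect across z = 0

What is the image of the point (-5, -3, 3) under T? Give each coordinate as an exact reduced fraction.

T(p) = (-63/25, -109/25, -21/25)

T1 rotate right-handed about the x-axis with cos θ = -3/5, sin θ = 4/5: (-5, -3, 3) → (-5, -3/5, -21/5)
T2 rotate right-handed about the z-axis with cos θ = 3/5, sin θ = 4/5: (-5, -3/5, -21/5) → (-63/25, -109/25, -21/5)
T3 shear: z ← z − 2·x: (-63/25, -109/25, -21/5) → (-63/25, -109/25, 21/25)
T4 reflect across z = 0: (-63/25, -109/25, 21/25) → (-63/25, -109/25, -21/25)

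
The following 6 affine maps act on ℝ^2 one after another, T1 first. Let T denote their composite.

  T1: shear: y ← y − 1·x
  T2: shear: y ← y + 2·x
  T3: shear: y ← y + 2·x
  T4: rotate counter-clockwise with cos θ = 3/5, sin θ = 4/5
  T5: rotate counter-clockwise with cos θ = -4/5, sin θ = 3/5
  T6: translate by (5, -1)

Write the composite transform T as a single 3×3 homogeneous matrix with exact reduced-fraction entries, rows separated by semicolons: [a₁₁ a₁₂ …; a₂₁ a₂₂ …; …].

T1 = [1 0 0; -1 1 0; 0 0 1]
T2·T1 = [1 0 0; 1 1 0; 0 0 1]
T3·…·T1 = [1 0 0; 3 1 0; 0 0 1]
T4·…·T1 = [-9/5 -4/5 0; 13/5 3/5 0; 0 0 1]
T5·…·T1 = [-3/25 7/25 0; -79/25 -24/25 0; 0 0 1]
T6·…·T1 = [-3/25 7/25 5; -79/25 -24/25 -1; 0 0 1]

T = [-3/25 7/25 5; -79/25 -24/25 -1; 0 0 1]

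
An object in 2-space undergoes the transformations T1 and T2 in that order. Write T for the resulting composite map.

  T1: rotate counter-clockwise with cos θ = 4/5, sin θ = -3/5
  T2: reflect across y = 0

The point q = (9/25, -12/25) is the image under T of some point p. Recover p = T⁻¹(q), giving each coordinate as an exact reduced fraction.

T1 = [4/5 3/5 0; -3/5 4/5 0; 0 0 1]
T2·T1 = [4/5 3/5 0; 3/5 -4/5 0; 0 0 1]
det M = -1; M⁻¹ = [4/5 3/5 0; 3/5 -4/5 0; 0 0 1]
M⁻¹ · (9/25, -12/25)ᵀ = (0, 3/5)ᵀ

p = (0, 3/5)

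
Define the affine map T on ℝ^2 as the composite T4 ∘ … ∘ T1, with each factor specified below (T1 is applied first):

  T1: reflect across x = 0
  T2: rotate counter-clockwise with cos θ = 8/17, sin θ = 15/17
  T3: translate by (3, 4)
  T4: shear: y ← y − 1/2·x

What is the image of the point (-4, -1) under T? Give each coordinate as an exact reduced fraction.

T1 reflect across x = 0: (-4, -1) → (4, -1)
T2 rotate counter-clockwise with cos θ = 8/17, sin θ = 15/17: (4, -1) → (47/17, 52/17)
T3 translate by (3, 4): (47/17, 52/17) → (98/17, 120/17)
T4 shear: y ← y − 1/2·x: (98/17, 120/17) → (98/17, 71/17)

T(p) = (98/17, 71/17)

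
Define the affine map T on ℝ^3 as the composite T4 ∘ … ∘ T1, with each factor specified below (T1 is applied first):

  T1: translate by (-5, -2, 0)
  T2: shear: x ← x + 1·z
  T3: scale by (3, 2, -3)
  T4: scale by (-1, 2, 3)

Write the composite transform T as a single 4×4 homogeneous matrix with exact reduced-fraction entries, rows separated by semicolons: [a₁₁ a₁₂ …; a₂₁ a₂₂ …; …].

T = [-3 0 -3 15; 0 4 0 -8; 0 0 -9 0; 0 0 0 1]

T1 = [1 0 0 -5; 0 1 0 -2; 0 0 1 0; 0 0 0 1]
T2·T1 = [1 0 1 -5; 0 1 0 -2; 0 0 1 0; 0 0 0 1]
T3·…·T1 = [3 0 3 -15; 0 2 0 -4; 0 0 -3 0; 0 0 0 1]
T4·…·T1 = [-3 0 -3 15; 0 4 0 -8; 0 0 -9 0; 0 0 0 1]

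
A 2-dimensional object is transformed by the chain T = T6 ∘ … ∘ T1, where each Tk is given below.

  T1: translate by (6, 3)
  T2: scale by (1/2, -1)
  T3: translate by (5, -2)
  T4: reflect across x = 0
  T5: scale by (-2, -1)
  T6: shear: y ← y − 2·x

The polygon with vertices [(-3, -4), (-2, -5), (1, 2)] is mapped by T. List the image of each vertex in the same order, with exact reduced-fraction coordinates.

image vertices: (13, -25), (14, -28), (17, -27)

T1 translate by (6, 3): (-3, -4) → (3, -1); (-2, -5) → (4, -2); (1, 2) → (7, 5)
T2 scale by (1/2, -1): (3, -1) → (3/2, 1); (4, -2) → (2, 2); (7, 5) → (7/2, -5)
T3 translate by (5, -2): (3/2, 1) → (13/2, -1); (2, 2) → (7, 0); (7/2, -5) → (17/2, -7)
T4 reflect across x = 0: (13/2, -1) → (-13/2, -1); (7, 0) → (-7, 0); (17/2, -7) → (-17/2, -7)
T5 scale by (-2, -1): (-13/2, -1) → (13, 1); (-7, 0) → (14, 0); (-17/2, -7) → (17, 7)
T6 shear: y ← y − 2·x: (13, 1) → (13, -25); (14, 0) → (14, -28); (17, 7) → (17, -27)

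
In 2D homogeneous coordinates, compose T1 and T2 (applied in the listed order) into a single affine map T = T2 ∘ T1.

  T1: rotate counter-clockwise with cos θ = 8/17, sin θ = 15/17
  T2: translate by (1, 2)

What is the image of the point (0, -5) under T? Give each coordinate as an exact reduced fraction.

T(p) = (92/17, -6/17)

T1 rotate counter-clockwise with cos θ = 8/17, sin θ = 15/17: (0, -5) → (75/17, -40/17)
T2 translate by (1, 2): (75/17, -40/17) → (92/17, -6/17)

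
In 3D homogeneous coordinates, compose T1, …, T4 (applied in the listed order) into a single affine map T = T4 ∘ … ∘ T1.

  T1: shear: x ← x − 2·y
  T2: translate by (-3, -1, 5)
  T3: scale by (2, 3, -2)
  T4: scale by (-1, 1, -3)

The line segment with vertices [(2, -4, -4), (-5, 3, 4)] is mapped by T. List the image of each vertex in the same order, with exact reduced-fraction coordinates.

T1 shear: x ← x − 2·y: (2, -4, -4) → (10, -4, -4); (-5, 3, 4) → (-11, 3, 4)
T2 translate by (-3, -1, 5): (10, -4, -4) → (7, -5, 1); (-11, 3, 4) → (-14, 2, 9)
T3 scale by (2, 3, -2): (7, -5, 1) → (14, -15, -2); (-14, 2, 9) → (-28, 6, -18)
T4 scale by (-1, 1, -3): (14, -15, -2) → (-14, -15, 6); (-28, 6, -18) → (28, 6, 54)

image vertices: (-14, -15, 6), (28, 6, 54)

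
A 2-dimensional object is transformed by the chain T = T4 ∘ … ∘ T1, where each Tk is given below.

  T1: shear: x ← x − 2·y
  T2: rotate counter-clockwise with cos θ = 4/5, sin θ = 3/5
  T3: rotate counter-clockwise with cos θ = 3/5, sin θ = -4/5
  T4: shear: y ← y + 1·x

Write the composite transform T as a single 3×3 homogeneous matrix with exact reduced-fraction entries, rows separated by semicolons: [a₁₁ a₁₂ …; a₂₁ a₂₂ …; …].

T1 = [1 -2 0; 0 1 0; 0 0 1]
T2·T1 = [4/5 -11/5 0; 3/5 -2/5 0; 0 0 1]
T3·…·T1 = [24/25 -41/25 0; -7/25 38/25 0; 0 0 1]
T4·…·T1 = [24/25 -41/25 0; 17/25 -3/25 0; 0 0 1]

T = [24/25 -41/25 0; 17/25 -3/25 0; 0 0 1]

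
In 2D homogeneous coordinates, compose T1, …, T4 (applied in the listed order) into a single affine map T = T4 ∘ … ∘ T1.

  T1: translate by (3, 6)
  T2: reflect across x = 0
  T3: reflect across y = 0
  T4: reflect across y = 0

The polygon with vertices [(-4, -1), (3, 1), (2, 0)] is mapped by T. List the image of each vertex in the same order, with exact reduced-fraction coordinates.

image vertices: (1, 5), (-6, 7), (-5, 6)

T1 translate by (3, 6): (-4, -1) → (-1, 5); (3, 1) → (6, 7); (2, 0) → (5, 6)
T2 reflect across x = 0: (-1, 5) → (1, 5); (6, 7) → (-6, 7); (5, 6) → (-5, 6)
T3 reflect across y = 0: (1, 5) → (1, -5); (-6, 7) → (-6, -7); (-5, 6) → (-5, -6)
T4 reflect across y = 0: (1, -5) → (1, 5); (-6, -7) → (-6, 7); (-5, -6) → (-5, 6)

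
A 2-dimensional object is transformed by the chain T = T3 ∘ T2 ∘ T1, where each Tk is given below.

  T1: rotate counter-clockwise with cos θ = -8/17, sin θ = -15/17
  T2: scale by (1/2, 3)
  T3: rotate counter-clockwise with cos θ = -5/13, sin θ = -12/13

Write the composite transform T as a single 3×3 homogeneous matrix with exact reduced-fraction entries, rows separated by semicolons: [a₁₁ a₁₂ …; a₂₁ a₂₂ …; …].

T = [-40/17 -651/442 0; 21/17 30/221 0; 0 0 1]

T1 = [-8/17 15/17 0; -15/17 -8/17 0; 0 0 1]
T2·T1 = [-4/17 15/34 0; -45/17 -24/17 0; 0 0 1]
T3·…·T1 = [-40/17 -651/442 0; 21/17 30/221 0; 0 0 1]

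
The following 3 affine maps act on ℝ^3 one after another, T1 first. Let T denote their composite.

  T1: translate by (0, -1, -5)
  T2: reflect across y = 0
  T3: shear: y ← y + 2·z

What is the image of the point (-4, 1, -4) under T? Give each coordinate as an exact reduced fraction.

T(p) = (-4, -18, -9)

T1 translate by (0, -1, -5): (-4, 1, -4) → (-4, 0, -9)
T2 reflect across y = 0: (-4, 0, -9) → (-4, 0, -9)
T3 shear: y ← y + 2·z: (-4, 0, -9) → (-4, -18, -9)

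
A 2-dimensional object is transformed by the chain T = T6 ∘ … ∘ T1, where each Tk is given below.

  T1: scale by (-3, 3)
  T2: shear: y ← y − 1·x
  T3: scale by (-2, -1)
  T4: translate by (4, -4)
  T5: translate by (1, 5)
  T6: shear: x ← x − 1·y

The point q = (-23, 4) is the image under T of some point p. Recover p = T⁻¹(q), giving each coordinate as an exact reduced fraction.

p = (-4, 3)

T1 = [-3 0 0; 0 3 0; 0 0 1]
T2·T1 = [-3 0 0; 3 3 0; 0 0 1]
T3·…·T1 = [6 0 0; -3 -3 0; 0 0 1]
T4·…·T1 = [6 0 4; -3 -3 -4; 0 0 1]
T5·…·T1 = [6 0 5; -3 -3 1; 0 0 1]
T6·…·T1 = [9 3 4; -3 -3 1; 0 0 1]
det M = -18; M⁻¹ = [1/6 1/6 -5/6; -1/6 -1/2 7/6; 0 0 1]
M⁻¹ · (-23, 4)ᵀ = (-4, 3)ᵀ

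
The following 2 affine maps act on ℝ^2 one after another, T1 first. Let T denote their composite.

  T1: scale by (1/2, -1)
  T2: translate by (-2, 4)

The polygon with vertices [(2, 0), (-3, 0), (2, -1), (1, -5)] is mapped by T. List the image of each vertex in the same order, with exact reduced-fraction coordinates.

T1 scale by (1/2, -1): (2, 0) → (1, 0); (-3, 0) → (-3/2, 0); (2, -1) → (1, 1); (1, -5) → (1/2, 5)
T2 translate by (-2, 4): (1, 0) → (-1, 4); (-3/2, 0) → (-7/2, 4); (1, 1) → (-1, 5); (1/2, 5) → (-3/2, 9)

image vertices: (-1, 4), (-7/2, 4), (-1, 5), (-3/2, 9)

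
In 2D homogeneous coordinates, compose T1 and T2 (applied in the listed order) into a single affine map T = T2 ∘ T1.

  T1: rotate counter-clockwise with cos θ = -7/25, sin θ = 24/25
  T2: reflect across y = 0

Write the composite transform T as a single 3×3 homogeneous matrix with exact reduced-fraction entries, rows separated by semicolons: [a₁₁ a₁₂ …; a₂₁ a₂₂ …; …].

T1 = [-7/25 -24/25 0; 24/25 -7/25 0; 0 0 1]
T2·T1 = [-7/25 -24/25 0; -24/25 7/25 0; 0 0 1]

T = [-7/25 -24/25 0; -24/25 7/25 0; 0 0 1]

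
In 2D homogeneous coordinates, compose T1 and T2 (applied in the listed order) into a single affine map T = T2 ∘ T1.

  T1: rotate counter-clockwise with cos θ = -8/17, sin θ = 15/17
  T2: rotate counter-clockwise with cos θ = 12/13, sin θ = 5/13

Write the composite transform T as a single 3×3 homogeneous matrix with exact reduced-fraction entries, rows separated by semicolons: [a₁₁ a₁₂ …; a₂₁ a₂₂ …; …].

T1 = [-8/17 -15/17 0; 15/17 -8/17 0; 0 0 1]
T2·T1 = [-171/221 -140/221 0; 140/221 -171/221 0; 0 0 1]

T = [-171/221 -140/221 0; 140/221 -171/221 0; 0 0 1]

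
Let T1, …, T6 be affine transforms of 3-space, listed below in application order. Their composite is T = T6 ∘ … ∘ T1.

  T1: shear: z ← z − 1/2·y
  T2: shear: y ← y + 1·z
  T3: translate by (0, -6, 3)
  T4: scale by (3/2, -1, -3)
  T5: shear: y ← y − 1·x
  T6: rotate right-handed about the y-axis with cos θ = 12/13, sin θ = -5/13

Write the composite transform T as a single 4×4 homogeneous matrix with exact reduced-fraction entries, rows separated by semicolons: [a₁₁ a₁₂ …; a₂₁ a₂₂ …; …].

T = [18/13 -15/26 15/13 45/13; -3/2 -1/2 -1 6; 15/26 18/13 -36/13 -108/13; 0 0 0 1]

T1 = [1 0 0 0; 0 1 0 0; 0 -1/2 1 0; 0 0 0 1]
T2·T1 = [1 0 0 0; 0 1/2 1 0; 0 -1/2 1 0; 0 0 0 1]
T3·…·T1 = [1 0 0 0; 0 1/2 1 -6; 0 -1/2 1 3; 0 0 0 1]
T4·…·T1 = [3/2 0 0 0; 0 -1/2 -1 6; 0 3/2 -3 -9; 0 0 0 1]
T5·…·T1 = [3/2 0 0 0; -3/2 -1/2 -1 6; 0 3/2 -3 -9; 0 0 0 1]
T6·…·T1 = [18/13 -15/26 15/13 45/13; -3/2 -1/2 -1 6; 15/26 18/13 -36/13 -108/13; 0 0 0 1]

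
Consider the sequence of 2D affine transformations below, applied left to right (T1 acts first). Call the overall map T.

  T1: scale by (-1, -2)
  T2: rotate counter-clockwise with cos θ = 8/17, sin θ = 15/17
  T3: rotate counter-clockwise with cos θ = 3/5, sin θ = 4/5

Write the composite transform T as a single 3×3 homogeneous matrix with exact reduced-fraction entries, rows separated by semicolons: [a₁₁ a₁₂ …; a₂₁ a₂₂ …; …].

T = [36/85 154/85 0; -77/85 72/85 0; 0 0 1]

T1 = [-1 0 0; 0 -2 0; 0 0 1]
T2·T1 = [-8/17 30/17 0; -15/17 -16/17 0; 0 0 1]
T3·…·T1 = [36/85 154/85 0; -77/85 72/85 0; 0 0 1]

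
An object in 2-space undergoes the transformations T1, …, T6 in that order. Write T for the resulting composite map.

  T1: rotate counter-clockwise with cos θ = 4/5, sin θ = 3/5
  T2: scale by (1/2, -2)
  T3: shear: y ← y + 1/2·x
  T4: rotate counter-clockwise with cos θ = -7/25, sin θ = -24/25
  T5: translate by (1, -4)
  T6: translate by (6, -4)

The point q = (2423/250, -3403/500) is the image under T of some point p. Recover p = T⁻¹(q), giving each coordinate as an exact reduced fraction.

T1 = [4/5 -3/5 0; 3/5 4/5 0; 0 0 1]
T2·T1 = [2/5 -3/10 0; -6/5 -8/5 0; 0 0 1]
T3·…·T1 = [2/5 -3/10 0; -1 -7/4 0; 0 0 1]
T4·…·T1 = [-134/125 -399/250 0; -13/125 389/500 0; 0 0 1]
T5·…·T1 = [-134/125 -399/250 1; -13/125 389/500 -4; 0 0 1]
T6·…·T1 = [-134/125 -399/250 7; -13/125 389/500 -8; 0 0 1]
det M = -1; M⁻¹ = [-389/500 -399/250 -3661/500; -13/125 134/125 1163/125; 0 0 1]
M⁻¹ · (2423/250, -3403/500)ᵀ = (-4, 1)ᵀ

p = (-4, 1)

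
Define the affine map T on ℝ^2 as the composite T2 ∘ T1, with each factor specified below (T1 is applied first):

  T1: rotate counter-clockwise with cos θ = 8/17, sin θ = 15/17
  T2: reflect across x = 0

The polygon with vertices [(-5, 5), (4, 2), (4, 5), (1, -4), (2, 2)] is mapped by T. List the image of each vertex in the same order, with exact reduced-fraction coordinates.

image vertices: (115/17, -35/17), (-2/17, 76/17), (43/17, 100/17), (-4, -1), (14/17, 46/17)

T1 rotate counter-clockwise with cos θ = 8/17, sin θ = 15/17: (-5, 5) → (-115/17, -35/17); (4, 2) → (2/17, 76/17); (4, 5) → (-43/17, 100/17); (1, -4) → (4, -1); (2, 2) → (-14/17, 46/17)
T2 reflect across x = 0: (-115/17, -35/17) → (115/17, -35/17); (2/17, 76/17) → (-2/17, 76/17); (-43/17, 100/17) → (43/17, 100/17); (4, -1) → (-4, -1); (-14/17, 46/17) → (14/17, 46/17)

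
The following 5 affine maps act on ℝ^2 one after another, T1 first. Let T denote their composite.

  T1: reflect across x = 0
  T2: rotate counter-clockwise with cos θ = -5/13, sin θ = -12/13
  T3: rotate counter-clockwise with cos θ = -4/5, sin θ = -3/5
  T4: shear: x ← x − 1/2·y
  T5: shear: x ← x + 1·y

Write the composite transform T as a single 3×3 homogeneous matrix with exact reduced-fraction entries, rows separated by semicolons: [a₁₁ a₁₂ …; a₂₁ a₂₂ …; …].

T = [-31/130 -71/65 0; -63/65 -16/65 0; 0 0 1]

T1 = [-1 0 0; 0 1 0; 0 0 1]
T2·T1 = [5/13 12/13 0; 12/13 -5/13 0; 0 0 1]
T3·…·T1 = [16/65 -63/65 0; -63/65 -16/65 0; 0 0 1]
T4·…·T1 = [19/26 -11/13 0; -63/65 -16/65 0; 0 0 1]
T5·…·T1 = [-31/130 -71/65 0; -63/65 -16/65 0; 0 0 1]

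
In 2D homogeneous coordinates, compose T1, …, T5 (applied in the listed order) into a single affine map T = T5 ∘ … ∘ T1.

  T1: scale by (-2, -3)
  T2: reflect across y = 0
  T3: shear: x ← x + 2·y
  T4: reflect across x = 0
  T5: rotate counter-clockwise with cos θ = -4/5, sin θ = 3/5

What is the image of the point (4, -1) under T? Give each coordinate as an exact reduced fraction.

T1 scale by (-2, -3): (4, -1) → (-8, 3)
T2 reflect across y = 0: (-8, 3) → (-8, -3)
T3 shear: x ← x + 2·y: (-8, -3) → (-14, -3)
T4 reflect across x = 0: (-14, -3) → (14, -3)
T5 rotate counter-clockwise with cos θ = -4/5, sin θ = 3/5: (14, -3) → (-47/5, 54/5)

T(p) = (-47/5, 54/5)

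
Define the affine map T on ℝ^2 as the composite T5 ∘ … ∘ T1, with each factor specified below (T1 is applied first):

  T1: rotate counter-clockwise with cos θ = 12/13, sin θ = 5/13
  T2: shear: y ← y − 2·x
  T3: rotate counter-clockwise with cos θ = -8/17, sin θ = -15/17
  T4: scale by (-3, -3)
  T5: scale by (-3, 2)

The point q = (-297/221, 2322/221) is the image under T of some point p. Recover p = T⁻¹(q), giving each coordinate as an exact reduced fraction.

T1 = [12/13 -5/13 0; 5/13 12/13 0; 0 0 1]
T2·T1 = [12/13 -5/13 0; -19/13 22/13 0; 0 0 1]
T3·…·T1 = [-381/221 370/221 0; -28/221 -101/221 0; 0 0 1]
T4·…·T1 = [1143/221 -1110/221 0; 84/221 303/221 0; 0 0 1]
T5·…·T1 = [-3429/221 3330/221 0; 168/221 606/221 0; 0 0 1]
det M = -54; M⁻¹ = [-101/1989 185/663 0; 28/1989 127/442 0; 0 0 1]
M⁻¹ · (-297/221, 2322/221)ᵀ = (3, 3)ᵀ

p = (3, 3)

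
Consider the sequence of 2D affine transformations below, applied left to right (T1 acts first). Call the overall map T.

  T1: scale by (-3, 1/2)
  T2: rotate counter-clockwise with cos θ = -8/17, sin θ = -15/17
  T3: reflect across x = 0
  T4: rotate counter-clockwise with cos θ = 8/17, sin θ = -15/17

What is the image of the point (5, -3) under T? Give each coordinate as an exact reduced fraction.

T1 scale by (-3, 1/2): (5, -3) → (-15, -3/2)
T2 rotate counter-clockwise with cos θ = -8/17, sin θ = -15/17: (-15, -3/2) → (195/34, 237/17)
T3 reflect across x = 0: (195/34, 237/17) → (-195/34, 237/17)
T4 rotate counter-clockwise with cos θ = 8/17, sin θ = -15/17: (-195/34, 237/17) → (2775/289, 6717/578)

T(p) = (2775/289, 6717/578)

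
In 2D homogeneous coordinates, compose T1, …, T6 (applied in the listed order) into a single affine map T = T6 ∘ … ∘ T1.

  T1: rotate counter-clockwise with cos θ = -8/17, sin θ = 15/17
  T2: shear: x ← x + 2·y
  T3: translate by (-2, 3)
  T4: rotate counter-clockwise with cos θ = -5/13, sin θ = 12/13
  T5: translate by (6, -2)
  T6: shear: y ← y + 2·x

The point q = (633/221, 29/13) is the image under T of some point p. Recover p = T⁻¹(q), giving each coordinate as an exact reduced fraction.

T1 = [-8/17 -15/17 0; 15/17 -8/17 0; 0 0 1]
T2·T1 = [22/17 -31/17 0; 15/17 -8/17 0; 0 0 1]
T3·…·T1 = [22/17 -31/17 -2; 15/17 -8/17 3; 0 0 1]
T4·…·T1 = [-290/221 251/221 -2; 189/221 -332/221 -3; 0 0 1]
T5·…·T1 = [-290/221 251/221 4; 189/221 -332/221 -5; 0 0 1]
T6·…·T1 = [-290/221 251/221 4; -23/13 10/13 3; 0 0 1]
det M = 1; M⁻¹ = [10/13 -251/221 73/221; 23/13 -290/221 -694/221; 0 0 1]
M⁻¹ · (633/221, 29/13)ᵀ = (0, -1)ᵀ

p = (0, -1)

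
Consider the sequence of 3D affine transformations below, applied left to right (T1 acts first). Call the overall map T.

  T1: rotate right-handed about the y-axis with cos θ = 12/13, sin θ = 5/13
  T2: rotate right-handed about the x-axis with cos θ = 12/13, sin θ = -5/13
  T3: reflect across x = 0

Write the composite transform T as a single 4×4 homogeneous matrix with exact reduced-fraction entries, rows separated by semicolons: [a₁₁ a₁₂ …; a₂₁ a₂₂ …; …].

T1 = [12/13 0 5/13 0; 0 1 0 0; -5/13 0 12/13 0; 0 0 0 1]
T2·T1 = [12/13 0 5/13 0; -25/169 12/13 60/169 0; -60/169 -5/13 144/169 0; 0 0 0 1]
T3·…·T1 = [-12/13 0 -5/13 0; -25/169 12/13 60/169 0; -60/169 -5/13 144/169 0; 0 0 0 1]

T = [-12/13 0 -5/13 0; -25/169 12/13 60/169 0; -60/169 -5/13 144/169 0; 0 0 0 1]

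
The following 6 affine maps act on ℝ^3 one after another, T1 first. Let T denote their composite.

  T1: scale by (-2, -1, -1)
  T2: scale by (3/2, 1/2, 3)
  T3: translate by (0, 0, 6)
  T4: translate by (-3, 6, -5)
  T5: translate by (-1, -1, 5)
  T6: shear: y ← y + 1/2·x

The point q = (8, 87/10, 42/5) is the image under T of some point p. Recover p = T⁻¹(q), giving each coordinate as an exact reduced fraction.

p = (-4, 3/5, -4/5)

T1 = [-2 0 0 0; 0 -1 0 0; 0 0 -1 0; 0 0 0 1]
T2·T1 = [-3 0 0 0; 0 -1/2 0 0; 0 0 -3 0; 0 0 0 1]
T3·…·T1 = [-3 0 0 0; 0 -1/2 0 0; 0 0 -3 6; 0 0 0 1]
T4·…·T1 = [-3 0 0 -3; 0 -1/2 0 6; 0 0 -3 1; 0 0 0 1]
T5·…·T1 = [-3 0 0 -4; 0 -1/2 0 5; 0 0 -3 6; 0 0 0 1]
T6·…·T1 = [-3 0 0 -4; -3/2 -1/2 0 3; 0 0 -3 6; 0 0 0 1]
det M = -9/2; M⁻¹ = [-1/3 0 0 -4/3; 1 -2 0 10; 0 0 -1/3 2; 0 0 0 1]
M⁻¹ · (8, 87/10, 42/5)ᵀ = (-4, 3/5, -4/5)ᵀ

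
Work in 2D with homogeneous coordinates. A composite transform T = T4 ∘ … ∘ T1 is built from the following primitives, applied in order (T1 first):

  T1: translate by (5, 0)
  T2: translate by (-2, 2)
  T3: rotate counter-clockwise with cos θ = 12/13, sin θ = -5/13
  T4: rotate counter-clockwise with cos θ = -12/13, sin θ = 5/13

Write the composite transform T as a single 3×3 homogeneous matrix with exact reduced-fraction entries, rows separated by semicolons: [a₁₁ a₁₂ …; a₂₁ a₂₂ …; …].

T = [-119/169 -120/169 -597/169; 120/169 -119/169 122/169; 0 0 1]

T1 = [1 0 5; 0 1 0; 0 0 1]
T2·T1 = [1 0 3; 0 1 2; 0 0 1]
T3·…·T1 = [12/13 5/13 46/13; -5/13 12/13 9/13; 0 0 1]
T4·…·T1 = [-119/169 -120/169 -597/169; 120/169 -119/169 122/169; 0 0 1]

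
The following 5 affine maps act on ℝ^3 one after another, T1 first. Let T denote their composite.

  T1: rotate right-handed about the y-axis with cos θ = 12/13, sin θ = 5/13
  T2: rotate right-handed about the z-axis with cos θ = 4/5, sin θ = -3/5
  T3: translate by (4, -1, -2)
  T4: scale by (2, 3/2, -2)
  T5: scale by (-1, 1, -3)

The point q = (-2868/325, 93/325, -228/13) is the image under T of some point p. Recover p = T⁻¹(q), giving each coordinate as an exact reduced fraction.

T1 = [12/13 0 5/13 0; 0 1 0 0; -5/13 0 12/13 0; 0 0 0 1]
T2·T1 = [48/65 3/5 4/13 0; -36/65 4/5 -3/13 0; -5/13 0 12/13 0; 0 0 0 1]
T3·…·T1 = [48/65 3/5 4/13 4; -36/65 4/5 -3/13 -1; -5/13 0 12/13 -2; 0 0 0 1]
T4·…·T1 = [96/65 6/5 8/13 8; -54/65 6/5 -9/26 -3/2; 10/13 0 -24/13 4; 0 0 0 1]
T5·…·T1 = [-96/65 -6/5 -8/13 -8; -54/65 6/5 -9/26 -3/2; -30/13 0 72/13 -12; 0 0 0 1]
det M = -18; M⁻¹ = [-24/65 -24/65 -5/78 -278/65; -3/10 8/15 0 -8/5; -2/13 -2/13 2/13 5/13; 0 0 0 1]
M⁻¹ · (-2868/325, 93/325, -228/13)ᵀ = (0, 6/5, -1)ᵀ

p = (0, 6/5, -1)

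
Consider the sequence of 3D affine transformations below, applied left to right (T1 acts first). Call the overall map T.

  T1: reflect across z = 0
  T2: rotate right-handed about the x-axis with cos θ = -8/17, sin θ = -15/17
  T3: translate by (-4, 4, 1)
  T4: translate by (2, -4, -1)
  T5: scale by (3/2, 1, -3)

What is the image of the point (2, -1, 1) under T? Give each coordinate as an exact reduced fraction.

T1 reflect across z = 0: (2, -1, 1) → (2, -1, -1)
T2 rotate right-handed about the x-axis with cos θ = -8/17, sin θ = -15/17: (2, -1, -1) → (2, -7/17, 23/17)
T3 translate by (-4, 4, 1): (2, -7/17, 23/17) → (-2, 61/17, 40/17)
T4 translate by (2, -4, -1): (-2, 61/17, 40/17) → (0, -7/17, 23/17)
T5 scale by (3/2, 1, -3): (0, -7/17, 23/17) → (0, -7/17, -69/17)

T(p) = (0, -7/17, -69/17)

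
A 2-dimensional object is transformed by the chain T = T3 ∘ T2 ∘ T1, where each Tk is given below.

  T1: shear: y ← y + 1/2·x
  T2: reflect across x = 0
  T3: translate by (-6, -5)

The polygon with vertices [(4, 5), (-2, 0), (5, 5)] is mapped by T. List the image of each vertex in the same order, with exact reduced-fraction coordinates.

T1 shear: y ← y + 1/2·x: (4, 5) → (4, 7); (-2, 0) → (-2, -1); (5, 5) → (5, 15/2)
T2 reflect across x = 0: (4, 7) → (-4, 7); (-2, -1) → (2, -1); (5, 15/2) → (-5, 15/2)
T3 translate by (-6, -5): (-4, 7) → (-10, 2); (2, -1) → (-4, -6); (-5, 15/2) → (-11, 5/2)

image vertices: (-10, 2), (-4, -6), (-11, 5/2)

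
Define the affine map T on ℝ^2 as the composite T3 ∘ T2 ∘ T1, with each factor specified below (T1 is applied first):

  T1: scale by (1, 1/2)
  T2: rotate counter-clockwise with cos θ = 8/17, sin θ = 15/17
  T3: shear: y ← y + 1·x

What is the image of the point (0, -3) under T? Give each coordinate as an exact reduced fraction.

T1 scale by (1, 1/2): (0, -3) → (0, -3/2)
T2 rotate counter-clockwise with cos θ = 8/17, sin θ = 15/17: (0, -3/2) → (45/34, -12/17)
T3 shear: y ← y + 1·x: (45/34, -12/17) → (45/34, 21/34)

T(p) = (45/34, 21/34)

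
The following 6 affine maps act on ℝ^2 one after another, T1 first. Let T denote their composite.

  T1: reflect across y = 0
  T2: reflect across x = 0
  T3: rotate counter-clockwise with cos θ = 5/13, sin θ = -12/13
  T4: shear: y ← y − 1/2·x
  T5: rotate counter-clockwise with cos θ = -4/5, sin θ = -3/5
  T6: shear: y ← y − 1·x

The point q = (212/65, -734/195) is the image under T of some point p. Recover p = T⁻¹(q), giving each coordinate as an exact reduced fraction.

p = (2, 5/3)

T1 = [1 0 0; 0 -1 0; 0 0 1]
T2·T1 = [-1 0 0; 0 -1 0; 0 0 1]
T3·…·T1 = [-5/13 -12/13 0; 12/13 -5/13 0; 0 0 1]
T4·…·T1 = [-5/13 -12/13 0; 29/26 1/13 0; 0 0 1]
T5·…·T1 = [127/130 51/65 0; -43/65 32/65 0; 0 0 1]
T6·…·T1 = [127/130 51/65 0; -213/130 -19/65 0; 0 0 1]
det M = 1; M⁻¹ = [-19/65 -51/65 0; 213/130 127/130 0; 0 0 1]
M⁻¹ · (212/65, -734/195)ᵀ = (2, 5/3)ᵀ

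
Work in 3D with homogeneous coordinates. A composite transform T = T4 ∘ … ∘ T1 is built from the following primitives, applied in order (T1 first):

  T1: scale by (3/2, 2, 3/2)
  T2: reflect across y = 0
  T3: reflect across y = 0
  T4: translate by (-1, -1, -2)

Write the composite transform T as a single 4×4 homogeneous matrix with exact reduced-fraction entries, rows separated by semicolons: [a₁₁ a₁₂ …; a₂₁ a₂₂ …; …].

T1 = [3/2 0 0 0; 0 2 0 0; 0 0 3/2 0; 0 0 0 1]
T2·T1 = [3/2 0 0 0; 0 -2 0 0; 0 0 3/2 0; 0 0 0 1]
T3·…·T1 = [3/2 0 0 0; 0 2 0 0; 0 0 3/2 0; 0 0 0 1]
T4·…·T1 = [3/2 0 0 -1; 0 2 0 -1; 0 0 3/2 -2; 0 0 0 1]

T = [3/2 0 0 -1; 0 2 0 -1; 0 0 3/2 -2; 0 0 0 1]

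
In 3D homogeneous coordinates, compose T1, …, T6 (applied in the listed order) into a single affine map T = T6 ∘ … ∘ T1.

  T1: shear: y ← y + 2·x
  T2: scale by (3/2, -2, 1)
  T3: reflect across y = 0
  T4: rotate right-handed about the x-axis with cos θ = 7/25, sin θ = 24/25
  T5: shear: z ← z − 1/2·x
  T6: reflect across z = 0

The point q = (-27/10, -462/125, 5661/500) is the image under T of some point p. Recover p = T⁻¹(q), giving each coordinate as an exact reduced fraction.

T1 = [1 0 0 0; 2 1 0 0; 0 0 1 0; 0 0 0 1]
T2·T1 = [3/2 0 0 0; -4 -2 0 0; 0 0 1 0; 0 0 0 1]
T3·…·T1 = [3/2 0 0 0; 4 2 0 0; 0 0 1 0; 0 0 0 1]
T4·…·T1 = [3/2 0 0 0; 28/25 14/25 -24/25 0; 96/25 48/25 7/25 0; 0 0 0 1]
T5·…·T1 = [3/2 0 0 0; 28/25 14/25 -24/25 0; 309/100 48/25 7/25 0; 0 0 0 1]
T6·…·T1 = [3/2 0 0 0; 28/25 14/25 -24/25 0; -309/100 -48/25 -7/25 0; 0 0 0 1]
det M = -3; M⁻¹ = [2/3 0 0 0; -82/75 7/50 -12/25 0; 7/50 -24/25 -7/25 0; 0 0 0 1]
M⁻¹ · (-27/10, -462/125, 5661/500)ᵀ = (-9/5, -3, 0)ᵀ

p = (-9/5, -3, 0)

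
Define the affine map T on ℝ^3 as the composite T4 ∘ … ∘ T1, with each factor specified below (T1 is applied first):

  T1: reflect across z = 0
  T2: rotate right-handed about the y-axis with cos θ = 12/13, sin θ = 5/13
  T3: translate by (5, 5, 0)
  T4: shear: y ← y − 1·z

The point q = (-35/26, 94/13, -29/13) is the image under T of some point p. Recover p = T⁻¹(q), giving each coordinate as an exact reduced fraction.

p = (-5, 0, 9/2)

T1 = [1 0 0 0; 0 1 0 0; 0 0 -1 0; 0 0 0 1]
T2·T1 = [12/13 0 -5/13 0; 0 1 0 0; -5/13 0 -12/13 0; 0 0 0 1]
T3·…·T1 = [12/13 0 -5/13 5; 0 1 0 5; -5/13 0 -12/13 0; 0 0 0 1]
T4·…·T1 = [12/13 0 -5/13 5; 5/13 1 12/13 5; -5/13 0 -12/13 0; 0 0 0 1]
det M = -1; M⁻¹ = [12/13 0 -5/13 -60/13; 0 1 1 -5; -5/13 0 -12/13 25/13; 0 0 0 1]
M⁻¹ · (-35/26, 94/13, -29/13)ᵀ = (-5, 0, 9/2)ᵀ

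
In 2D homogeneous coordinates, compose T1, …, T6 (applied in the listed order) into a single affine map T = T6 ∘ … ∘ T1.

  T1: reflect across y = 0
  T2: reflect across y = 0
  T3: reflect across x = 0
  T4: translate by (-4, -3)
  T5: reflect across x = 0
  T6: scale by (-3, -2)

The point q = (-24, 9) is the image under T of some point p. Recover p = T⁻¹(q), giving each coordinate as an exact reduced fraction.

T1 = [1 0 0; 0 -1 0; 0 0 1]
T2·T1 = [1 0 0; 0 1 0; 0 0 1]
T3·…·T1 = [-1 0 0; 0 1 0; 0 0 1]
T4·…·T1 = [-1 0 -4; 0 1 -3; 0 0 1]
T5·…·T1 = [1 0 4; 0 1 -3; 0 0 1]
T6·…·T1 = [-3 0 -12; 0 -2 6; 0 0 1]
det M = 6; M⁻¹ = [-1/3 0 -4; 0 -1/2 3; 0 0 1]
M⁻¹ · (-24, 9)ᵀ = (4, -3/2)ᵀ

p = (4, -3/2)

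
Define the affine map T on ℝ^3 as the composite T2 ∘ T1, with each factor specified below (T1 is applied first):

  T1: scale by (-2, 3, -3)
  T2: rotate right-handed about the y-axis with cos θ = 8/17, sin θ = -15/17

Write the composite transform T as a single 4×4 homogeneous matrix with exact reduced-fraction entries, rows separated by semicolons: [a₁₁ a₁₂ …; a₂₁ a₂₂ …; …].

T1 = [-2 0 0 0; 0 3 0 0; 0 0 -3 0; 0 0 0 1]
T2·T1 = [-16/17 0 45/17 0; 0 3 0 0; -30/17 0 -24/17 0; 0 0 0 1]

T = [-16/17 0 45/17 0; 0 3 0 0; -30/17 0 -24/17 0; 0 0 0 1]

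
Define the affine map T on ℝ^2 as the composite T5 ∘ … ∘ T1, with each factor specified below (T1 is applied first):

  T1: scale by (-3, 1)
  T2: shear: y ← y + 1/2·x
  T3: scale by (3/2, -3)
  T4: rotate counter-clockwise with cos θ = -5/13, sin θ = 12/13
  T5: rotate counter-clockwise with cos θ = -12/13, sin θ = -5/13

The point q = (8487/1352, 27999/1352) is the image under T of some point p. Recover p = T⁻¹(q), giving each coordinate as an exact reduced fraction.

T1 = [-3 0 0; 0 1 0; 0 0 1]
T2·T1 = [-3 0 0; -3/2 1 0; 0 0 1]
T3·…·T1 = [-9/2 0 0; 9/2 -3 0; 0 0 1]
T4·…·T1 = [-63/26 36/13 0; -153/26 15/13 0; 0 0 1]
T5·…·T1 = [-9/338 -357/169 0; 2151/338 -360/169 0; 0 0 1]
det M = 27/2; M⁻¹ = [-80/507 238/1521 0; -239/507 -1/507 0; 0 0 1]
M⁻¹ · (8487/1352, 27999/1352)ᵀ = (9/4, -3)ᵀ

p = (9/4, -3)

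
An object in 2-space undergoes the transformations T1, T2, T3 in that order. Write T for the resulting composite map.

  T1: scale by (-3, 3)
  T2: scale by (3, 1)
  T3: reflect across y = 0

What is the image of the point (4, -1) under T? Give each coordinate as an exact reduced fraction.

T1 scale by (-3, 3): (4, -1) → (-12, -3)
T2 scale by (3, 1): (-12, -3) → (-36, -3)
T3 reflect across y = 0: (-36, -3) → (-36, 3)

T(p) = (-36, 3)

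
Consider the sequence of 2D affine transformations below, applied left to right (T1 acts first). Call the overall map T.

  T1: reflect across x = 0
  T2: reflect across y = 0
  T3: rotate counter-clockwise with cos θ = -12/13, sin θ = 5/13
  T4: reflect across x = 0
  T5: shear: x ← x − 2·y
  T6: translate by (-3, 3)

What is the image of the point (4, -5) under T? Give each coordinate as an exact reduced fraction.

T(p) = (98/13, -41/13)

T1 reflect across x = 0: (4, -5) → (-4, -5)
T2 reflect across y = 0: (-4, -5) → (-4, 5)
T3 rotate counter-clockwise with cos θ = -12/13, sin θ = 5/13: (-4, 5) → (23/13, -80/13)
T4 reflect across x = 0: (23/13, -80/13) → (-23/13, -80/13)
T5 shear: x ← x − 2·y: (-23/13, -80/13) → (137/13, -80/13)
T6 translate by (-3, 3): (137/13, -80/13) → (98/13, -41/13)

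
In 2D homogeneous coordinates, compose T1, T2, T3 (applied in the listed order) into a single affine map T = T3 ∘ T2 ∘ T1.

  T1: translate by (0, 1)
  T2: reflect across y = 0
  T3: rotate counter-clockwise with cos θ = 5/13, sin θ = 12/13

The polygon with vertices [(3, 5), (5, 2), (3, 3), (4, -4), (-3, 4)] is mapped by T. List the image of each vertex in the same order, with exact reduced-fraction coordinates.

T1 translate by (0, 1): (3, 5) → (3, 6); (5, 2) → (5, 3); (3, 3) → (3, 4); (4, -4) → (4, -3); (-3, 4) → (-3, 5)
T2 reflect across y = 0: (3, 6) → (3, -6); (5, 3) → (5, -3); (3, 4) → (3, -4); (4, -3) → (4, 3); (-3, 5) → (-3, -5)
T3 rotate counter-clockwise with cos θ = 5/13, sin θ = 12/13: (3, -6) → (87/13, 6/13); (5, -3) → (61/13, 45/13); (3, -4) → (63/13, 16/13); (4, 3) → (-16/13, 63/13); (-3, -5) → (45/13, -61/13)

image vertices: (87/13, 6/13), (61/13, 45/13), (63/13, 16/13), (-16/13, 63/13), (45/13, -61/13)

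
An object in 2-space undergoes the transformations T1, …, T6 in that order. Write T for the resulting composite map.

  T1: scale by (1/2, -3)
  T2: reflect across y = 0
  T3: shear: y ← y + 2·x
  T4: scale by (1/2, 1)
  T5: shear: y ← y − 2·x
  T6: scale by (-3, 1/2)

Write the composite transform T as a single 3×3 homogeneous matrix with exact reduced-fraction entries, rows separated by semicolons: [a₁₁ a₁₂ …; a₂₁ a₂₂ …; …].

T1 = [1/2 0 0; 0 -3 0; 0 0 1]
T2·T1 = [1/2 0 0; 0 3 0; 0 0 1]
T3·…·T1 = [1/2 0 0; 1 3 0; 0 0 1]
T4·…·T1 = [1/4 0 0; 1 3 0; 0 0 1]
T5·…·T1 = [1/4 0 0; 1/2 3 0; 0 0 1]
T6·…·T1 = [-3/4 0 0; 1/4 3/2 0; 0 0 1]

T = [-3/4 0 0; 1/4 3/2 0; 0 0 1]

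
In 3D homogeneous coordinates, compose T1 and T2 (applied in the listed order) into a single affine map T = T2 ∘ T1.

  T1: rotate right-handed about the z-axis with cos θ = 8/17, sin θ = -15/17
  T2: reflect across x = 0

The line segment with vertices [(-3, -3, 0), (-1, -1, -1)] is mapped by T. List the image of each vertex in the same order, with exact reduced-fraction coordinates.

T1 rotate right-handed about the z-axis with cos θ = 8/17, sin θ = -15/17: (-3, -3, 0) → (-69/17, 21/17, 0); (-1, -1, -1) → (-23/17, 7/17, -1)
T2 reflect across x = 0: (-69/17, 21/17, 0) → (69/17, 21/17, 0); (-23/17, 7/17, -1) → (23/17, 7/17, -1)

image vertices: (69/17, 21/17, 0), (23/17, 7/17, -1)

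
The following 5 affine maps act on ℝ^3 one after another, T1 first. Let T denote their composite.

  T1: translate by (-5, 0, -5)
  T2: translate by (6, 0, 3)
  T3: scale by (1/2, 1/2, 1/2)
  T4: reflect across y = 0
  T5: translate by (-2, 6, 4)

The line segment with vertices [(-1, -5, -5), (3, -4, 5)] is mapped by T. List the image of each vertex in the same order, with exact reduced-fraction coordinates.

image vertices: (-2, 17/2, 1/2), (0, 8, 11/2)

T1 translate by (-5, 0, -5): (-1, -5, -5) → (-6, -5, -10); (3, -4, 5) → (-2, -4, 0)
T2 translate by (6, 0, 3): (-6, -5, -10) → (0, -5, -7); (-2, -4, 0) → (4, -4, 3)
T3 scale by (1/2, 1/2, 1/2): (0, -5, -7) → (0, -5/2, -7/2); (4, -4, 3) → (2, -2, 3/2)
T4 reflect across y = 0: (0, -5/2, -7/2) → (0, 5/2, -7/2); (2, -2, 3/2) → (2, 2, 3/2)
T5 translate by (-2, 6, 4): (0, 5/2, -7/2) → (-2, 17/2, 1/2); (2, 2, 3/2) → (0, 8, 11/2)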